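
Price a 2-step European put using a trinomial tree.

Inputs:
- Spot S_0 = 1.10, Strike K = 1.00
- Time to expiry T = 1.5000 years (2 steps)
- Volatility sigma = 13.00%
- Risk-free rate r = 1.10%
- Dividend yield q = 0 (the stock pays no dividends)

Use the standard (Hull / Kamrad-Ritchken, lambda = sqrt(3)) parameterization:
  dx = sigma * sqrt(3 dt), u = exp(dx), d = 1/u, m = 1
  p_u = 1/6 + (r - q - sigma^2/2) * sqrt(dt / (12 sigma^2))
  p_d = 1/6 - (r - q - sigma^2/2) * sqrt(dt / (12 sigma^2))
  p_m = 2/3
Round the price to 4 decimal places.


dt = T/N = 0.750000; dx = sigma*sqrt(3*dt) = 0.195000
u = exp(dx) = 1.215311; d = 1/u = 0.822835
p_u = 0.171571, p_m = 0.666667, p_d = 0.161763
Discount per step: exp(-r*dt) = 0.991784
Stock lattice S(k, j) with j the centered position index:
  k=0: S(0,+0) = 1.1000
  k=1: S(1,-1) = 0.9051; S(1,+0) = 1.1000; S(1,+1) = 1.3368
  k=2: S(2,-2) = 0.7448; S(2,-1) = 0.9051; S(2,+0) = 1.1000; S(2,+1) = 1.3368; S(2,+2) = 1.6247
Terminal payoffs V(N, j) = max(K - S_T, 0):
  V(2,-2) = 0.255237; V(2,-1) = 0.094882; V(2,+0) = 0.000000; V(2,+1) = 0.000000; V(2,+2) = 0.000000
Backward induction: V(k, j) = exp(-r*dt) * [p_u * V(k+1, j+1) + p_m * V(k+1, j) + p_d * V(k+1, j-1)]
  V(1,-1) = exp(-r*dt) * [p_u*0.000000 + p_m*0.094882 + p_d*0.255237] = 0.103684
  V(1,+0) = exp(-r*dt) * [p_u*0.000000 + p_m*0.000000 + p_d*0.094882] = 0.015222
  V(1,+1) = exp(-r*dt) * [p_u*0.000000 + p_m*0.000000 + p_d*0.000000] = 0.000000
  V(0,+0) = exp(-r*dt) * [p_u*0.000000 + p_m*0.015222 + p_d*0.103684] = 0.026699

Answer: Price = V(0,0) = 0.0267


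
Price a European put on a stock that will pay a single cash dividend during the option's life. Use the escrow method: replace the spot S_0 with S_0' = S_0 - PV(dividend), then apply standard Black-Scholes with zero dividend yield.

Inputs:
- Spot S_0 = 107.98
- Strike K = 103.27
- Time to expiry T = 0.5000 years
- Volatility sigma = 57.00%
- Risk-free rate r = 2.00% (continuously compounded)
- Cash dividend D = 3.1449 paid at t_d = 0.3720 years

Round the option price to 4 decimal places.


PV(D) = D * exp(-r * t_d) = 3.1449 * 0.99258761 = 3.12158877
S_0' = S_0 - PV(D) = 107.9800 - 3.12158877 = 104.85841123
d1 = (ln(S_0'/K) + (r + sigma^2/2)*T) / (sigma*sqrt(T)) = 0.26420749
d2 = d1 - sigma*sqrt(T) = -0.13884337
exp(-rT) = 0.99004983
N(-d1) = 0.39581002; N(-d2) = 0.55521304
P = K * exp(-rT) * N(-d2) - S_0' * N(-d1) = 103.2700 * 0.99004983 * 0.55521304 - 104.85841123 * 0.39581002 = 15.2623

Answer: Price = 15.2623


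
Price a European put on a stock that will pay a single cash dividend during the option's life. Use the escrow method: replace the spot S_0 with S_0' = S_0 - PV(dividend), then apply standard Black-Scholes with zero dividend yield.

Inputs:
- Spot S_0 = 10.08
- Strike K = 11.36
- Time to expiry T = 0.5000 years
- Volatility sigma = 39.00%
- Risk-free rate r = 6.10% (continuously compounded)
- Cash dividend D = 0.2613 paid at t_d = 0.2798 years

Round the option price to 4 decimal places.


PV(D) = D * exp(-r * t_d) = 0.2613 * 0.98307703 = 0.25687803
S_0' = S_0 - PV(D) = 10.0800 - 0.25687803 = 9.82312197
d1 = (ln(S_0'/K) + (r + sigma^2/2)*T) / (sigma*sqrt(T)) = -0.27861611
d2 = d1 - sigma*sqrt(T) = -0.55438775
exp(-rT) = 0.96996043
N(-d1) = 0.60973027; N(-d2) = 0.71034325
P = K * exp(-rT) * N(-d2) - S_0' * N(-d1) = 11.3600 * 0.96996043 * 0.71034325 - 9.82312197 * 0.60973027 = 1.8376

Answer: Price = 1.8376


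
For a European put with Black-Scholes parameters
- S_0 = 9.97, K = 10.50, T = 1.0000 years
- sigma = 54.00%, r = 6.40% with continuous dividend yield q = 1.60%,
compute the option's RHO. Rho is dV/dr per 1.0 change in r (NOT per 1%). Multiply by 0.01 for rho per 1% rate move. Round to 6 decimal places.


d1 = 0.2629728274; d2 = -0.2770271726
phi(d1) = 0.3853836732; exp(-qT) = 0.9841273201; exp(-rT) = 0.9380049995
N(-d2) = 0.6091203792
Rho = -K*T*exp(-rT)*N(-d2) = -10.5000 * 1.0000 * 0.9380049995 * 0.6091203792 = -5.999259

Answer: Rho = -5.999259


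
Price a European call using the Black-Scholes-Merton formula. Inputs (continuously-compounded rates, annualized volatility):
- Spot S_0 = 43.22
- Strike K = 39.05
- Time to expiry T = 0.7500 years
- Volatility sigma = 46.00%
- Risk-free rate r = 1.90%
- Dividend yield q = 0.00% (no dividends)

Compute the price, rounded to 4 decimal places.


d1 = (ln(S/K) + (r - q + 0.5*sigma^2) * T) / (sigma * sqrt(T)) = 0.48964442
d2 = d1 - sigma * sqrt(T) = 0.09127274
exp(-rT) = 0.98585105; exp(-qT) = 1.00000000
C = S_0 * exp(-qT) * N(d1) - K * exp(-rT) * N(d2)
N(d1) = 0.68780723; N(d2) = 0.53636206
C = 43.2200 * 1.00000000 * 0.68780723 - 39.0500 * 0.98585105 * 0.53636206 = 9.0784

Answer: Price = 9.0784


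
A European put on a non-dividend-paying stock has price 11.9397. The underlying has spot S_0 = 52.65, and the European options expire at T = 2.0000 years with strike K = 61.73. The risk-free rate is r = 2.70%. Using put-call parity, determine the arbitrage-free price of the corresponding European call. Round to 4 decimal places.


Answer: Call price = 6.1047

Derivation:
Put-call parity: C - P = S_0 * exp(-qT) - K * exp(-rT).
S_0 * exp(-qT) = 52.6500 * 1.00000000 = 52.65000000
K * exp(-rT) = 61.7300 * 0.94743211 = 58.48498393
C = P + S*exp(-qT) - K*exp(-rT)
C = 11.9397 + 52.65000000 - 58.48498393 = 6.1047


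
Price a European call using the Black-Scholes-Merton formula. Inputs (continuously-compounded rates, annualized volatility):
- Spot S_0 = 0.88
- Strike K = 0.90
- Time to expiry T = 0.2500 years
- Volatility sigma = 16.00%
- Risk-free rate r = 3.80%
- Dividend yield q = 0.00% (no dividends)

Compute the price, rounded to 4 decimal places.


d1 = (ln(S/K) + (r - q + 0.5*sigma^2) * T) / (sigma * sqrt(T)) = -0.12216070
d2 = d1 - sigma * sqrt(T) = -0.20216070
exp(-rT) = 0.99054498; exp(-qT) = 1.00000000
C = S_0 * exp(-qT) * N(d1) - K * exp(-rT) * N(d2)
N(d1) = 0.45138588; N(d2) = 0.41989555
C = 0.8800 * 1.00000000 * 0.45138588 - 0.9000 * 0.99054498 * 0.41989555 = 0.0229

Answer: Price = 0.0229


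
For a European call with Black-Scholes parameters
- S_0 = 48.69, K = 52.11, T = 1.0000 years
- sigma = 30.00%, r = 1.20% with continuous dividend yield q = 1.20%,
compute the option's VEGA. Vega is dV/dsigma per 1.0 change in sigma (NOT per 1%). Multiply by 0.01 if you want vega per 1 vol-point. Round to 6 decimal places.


d1 = -0.0762773291; d2 = -0.3762773291
phi(d1) = 0.3977833977; exp(-qT) = 0.9880717129; exp(-rT) = 0.9880717129
Vega = S * exp(-qT) * phi(d1) * sqrt(T) = 48.6900 * 0.9880717129 * 0.3977833977 * 1.0000000000 = 19.137046

Answer: Vega = 19.137046


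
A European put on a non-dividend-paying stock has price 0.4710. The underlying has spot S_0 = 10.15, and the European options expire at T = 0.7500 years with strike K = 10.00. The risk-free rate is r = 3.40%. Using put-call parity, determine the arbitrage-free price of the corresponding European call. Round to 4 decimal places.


Put-call parity: C - P = S_0 * exp(-qT) - K * exp(-rT).
S_0 * exp(-qT) = 10.1500 * 1.00000000 = 10.15000000
K * exp(-rT) = 10.0000 * 0.97482238 = 9.74822379
C = P + S*exp(-qT) - K*exp(-rT)
C = 0.4710 + 10.15000000 - 9.74822379 = 0.8728

Answer: Call price = 0.8728


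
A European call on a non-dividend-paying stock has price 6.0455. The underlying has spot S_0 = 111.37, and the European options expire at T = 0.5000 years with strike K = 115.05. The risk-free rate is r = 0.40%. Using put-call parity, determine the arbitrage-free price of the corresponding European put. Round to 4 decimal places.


Put-call parity: C - P = S_0 * exp(-qT) - K * exp(-rT).
S_0 * exp(-qT) = 111.3700 * 1.00000000 = 111.37000000
K * exp(-rT) = 115.0500 * 0.99800200 = 114.82012995
P = C - S*exp(-qT) + K*exp(-rT)
P = 6.0455 - 111.37000000 + 114.82012995 = 9.4956

Answer: Put price = 9.4956


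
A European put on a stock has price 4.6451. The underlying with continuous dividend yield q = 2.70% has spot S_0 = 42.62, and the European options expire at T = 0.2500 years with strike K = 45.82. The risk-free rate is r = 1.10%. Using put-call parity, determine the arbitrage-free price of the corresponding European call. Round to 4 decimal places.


Answer: Call price = 1.2842

Derivation:
Put-call parity: C - P = S_0 * exp(-qT) - K * exp(-rT).
S_0 * exp(-qT) = 42.6200 * 0.99327273 = 42.33328376
K * exp(-rT) = 45.8200 * 0.99725378 = 45.69416810
C = P + S*exp(-qT) - K*exp(-rT)
C = 4.6451 + 42.33328376 - 45.69416810 = 1.2842


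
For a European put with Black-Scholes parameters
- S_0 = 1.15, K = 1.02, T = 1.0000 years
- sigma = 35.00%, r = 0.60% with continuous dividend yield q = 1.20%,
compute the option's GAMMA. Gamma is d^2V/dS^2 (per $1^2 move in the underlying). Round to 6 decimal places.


Answer: Gamma = 0.864004

Derivation:
d1 = 0.5005980431; d2 = 0.1505980431
phi(d1) = 0.3519600044; exp(-qT) = 0.9880717129; exp(-rT) = 0.9940179641
Gamma = exp(-qT) * phi(d1) / (S * sigma * sqrt(T)) = 0.9880717129 * 0.3519600044 / (1.1500 * 0.3500 * 1.0000000000) = 0.864004


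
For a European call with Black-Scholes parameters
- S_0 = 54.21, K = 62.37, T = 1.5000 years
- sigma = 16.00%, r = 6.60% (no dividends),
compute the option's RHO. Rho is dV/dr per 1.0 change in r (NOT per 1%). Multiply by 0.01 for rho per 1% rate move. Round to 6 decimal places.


d1 = -0.1123652249; d2 = -0.3083244043
phi(d1) = 0.3964317019; exp(-qT) = 1.0000000000; exp(-rT) = 0.9057427080
N(d2) = 0.3789177490
Rho = K*T*exp(-rT)*N(d2) = 62.3700 * 1.5000 * 0.9057427080 * 0.3789177490 = 32.108262

Answer: Rho = 32.108262


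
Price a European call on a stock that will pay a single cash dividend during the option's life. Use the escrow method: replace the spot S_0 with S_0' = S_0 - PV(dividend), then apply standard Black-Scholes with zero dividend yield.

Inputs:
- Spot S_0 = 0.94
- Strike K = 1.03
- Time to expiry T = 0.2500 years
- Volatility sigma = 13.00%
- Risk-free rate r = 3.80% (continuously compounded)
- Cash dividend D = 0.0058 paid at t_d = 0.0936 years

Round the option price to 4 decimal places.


Answer: Price = 0.0026

Derivation:
PV(D) = D * exp(-r * t_d) = 0.0058 * 0.99644952 = 0.00577941
S_0' = S_0 - PV(D) = 0.9400 - 0.00577941 = 0.93422059
d1 = (ln(S_0'/K) + (r + sigma^2/2)*T) / (sigma*sqrt(T)) = -1.32290754
d2 = d1 - sigma*sqrt(T) = -1.38790754
exp(-rT) = 0.99054498
N(d1) = 0.09293306; N(d2) = 0.08258260
C = S_0' * N(d1) - K * exp(-rT) * N(d2) = 0.93422059 * 0.09293306 - 1.0300 * 0.99054498 * 0.08258260 = 0.0026


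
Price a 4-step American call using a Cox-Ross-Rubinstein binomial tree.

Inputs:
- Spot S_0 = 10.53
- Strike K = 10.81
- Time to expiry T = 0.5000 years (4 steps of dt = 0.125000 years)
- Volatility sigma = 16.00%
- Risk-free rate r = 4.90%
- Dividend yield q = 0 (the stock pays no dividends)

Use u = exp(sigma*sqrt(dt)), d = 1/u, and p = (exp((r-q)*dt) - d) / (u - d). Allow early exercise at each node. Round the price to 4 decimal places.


dt = T/N = 0.125000
u = exp(sigma*sqrt(dt)) = 1.058199; d = 1/u = 0.945002
p = (exp((r-q)*dt) - d) / (u - d) = 0.540137
Discount per step: exp(-r*dt) = 0.993894
Stock lattice S(k, i) with i counting down-moves:
  k=0: S(0,0) = 10.5300
  k=1: S(1,0) = 11.1428; S(1,1) = 9.9509
  k=2: S(2,0) = 11.7913; S(2,1) = 10.5300; S(2,2) = 9.4036
  k=3: S(3,0) = 12.4776; S(3,1) = 11.1428; S(3,2) = 9.9509; S(3,3) = 8.8864
  k=4: S(4,0) = 13.2038; S(4,1) = 11.7913; S(4,2) = 10.5300; S(4,3) = 9.4036; S(4,4) = 8.3977
Terminal payoffs V(N, i) = max(S_T - K, 0):
  V(4,0) = 2.393771; V(4,1) = 0.981341; V(4,2) = 0.000000; V(4,3) = 0.000000; V(4,4) = 0.000000
Backward induction: V(k, i) = exp(-r*dt) * [p * V(k+1, i) + (1-p) * V(k+1, i+1)]; then take max(V_cont, immediate exercise) for American.
  V(3,0) = exp(-r*dt) * [p*2.393771 + (1-p)*0.981341] = 1.733595; exercise = 1.667586; V(3,0) = max -> 1.733595
  V(3,1) = exp(-r*dt) * [p*0.981341 + (1-p)*0.000000] = 0.526821; exercise = 0.332837; V(3,1) = max -> 0.526821
  V(3,2) = exp(-r*dt) * [p*0.000000 + (1-p)*0.000000] = 0.000000; exercise = 0.000000; V(3,2) = max -> 0.000000
  V(3,3) = exp(-r*dt) * [p*0.000000 + (1-p)*0.000000] = 0.000000; exercise = 0.000000; V(3,3) = max -> 0.000000
  V(2,0) = exp(-r*dt) * [p*1.733595 + (1-p)*0.526821] = 1.171447; exercise = 0.981341; V(2,0) = max -> 1.171447
  V(2,1) = exp(-r*dt) * [p*0.526821 + (1-p)*0.000000] = 0.282818; exercise = 0.000000; V(2,1) = max -> 0.282818
  V(2,2) = exp(-r*dt) * [p*0.000000 + (1-p)*0.000000] = 0.000000; exercise = 0.000000; V(2,2) = max -> 0.000000
  V(1,0) = exp(-r*dt) * [p*1.171447 + (1-p)*0.282818] = 0.758141; exercise = 0.332837; V(1,0) = max -> 0.758141
  V(1,1) = exp(-r*dt) * [p*0.282818 + (1-p)*0.000000] = 0.151828; exercise = 0.000000; V(1,1) = max -> 0.151828
  V(0,0) = exp(-r*dt) * [p*0.758141 + (1-p)*0.151828] = 0.476393; exercise = 0.000000; V(0,0) = max -> 0.476393

Answer: Price = V(0,0) = 0.4764


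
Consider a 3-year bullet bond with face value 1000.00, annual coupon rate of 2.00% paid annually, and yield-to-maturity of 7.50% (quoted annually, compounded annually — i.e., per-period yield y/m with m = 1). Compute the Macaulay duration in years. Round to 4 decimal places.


Coupon per period c = face * coupon_rate / m = 20.000000
Periods per year m = 1; per-period yield y/m = 0.075000
Number of cashflows N = 3
Cashflows (t years, CF_t, discount factor 1/(1+y/m)^(m*t), PV):
  t = 1.0000: CF_t = 20.000000, DF = 0.930233, PV = 18.604651
  t = 2.0000: CF_t = 20.000000, DF = 0.865333, PV = 17.306652
  t = 3.0000: CF_t = 1020.000000, DF = 0.804961, PV = 821.059781
Price P = sum_t PV_t = 856.971084
Macaulay numerator sum_t t * PV_t:
  t * PV_t at t = 1.0000: 18.604651
  t * PV_t at t = 2.0000: 34.613304
  t * PV_t at t = 3.0000: 2463.179343
Macaulay duration D = (sum_t t * PV_t) / P = 2516.397298 / 856.971084 = 2.936385

Answer: Macaulay duration = 2.9364 years


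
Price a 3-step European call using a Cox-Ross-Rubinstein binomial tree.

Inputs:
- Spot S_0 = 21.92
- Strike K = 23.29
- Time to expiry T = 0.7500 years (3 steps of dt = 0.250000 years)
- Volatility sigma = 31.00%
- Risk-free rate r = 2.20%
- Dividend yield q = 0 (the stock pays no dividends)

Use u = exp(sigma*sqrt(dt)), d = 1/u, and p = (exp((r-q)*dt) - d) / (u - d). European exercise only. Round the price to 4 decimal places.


dt = T/N = 0.250000
u = exp(sigma*sqrt(dt)) = 1.167658; d = 1/u = 0.856415
p = (exp((r-q)*dt) - d) / (u - d) = 0.479047
Discount per step: exp(-r*dt) = 0.994515
Stock lattice S(k, i) with i counting down-moves:
  k=0: S(0,0) = 21.9200
  k=1: S(1,0) = 25.5951; S(1,1) = 18.7726
  k=2: S(2,0) = 29.8863; S(2,1) = 21.9200; S(2,2) = 16.0772
  k=3: S(3,0) = 34.8970; S(3,1) = 25.5951; S(3,2) = 18.7726; S(3,3) = 13.7687
Terminal payoffs V(N, i) = max(S_T - K, 0):
  V(3,0) = 11.606951; V(3,1) = 2.305063; V(3,2) = 0.000000; V(3,3) = 0.000000
Backward induction: V(k, i) = exp(-r*dt) * [p * V(k+1, i) + (1-p) * V(k+1, i+1)].
  V(2,0) = exp(-r*dt) * [p*11.606951 + (1-p)*2.305063] = 6.724022
  V(2,1) = exp(-r*dt) * [p*2.305063 + (1-p)*0.000000] = 1.098177
  V(2,2) = exp(-r*dt) * [p*0.000000 + (1-p)*0.000000] = 0.000000
  V(1,0) = exp(-r*dt) * [p*6.724022 + (1-p)*1.098177] = 3.772417
  V(1,1) = exp(-r*dt) * [p*1.098177 + (1-p)*0.000000] = 0.523193
  V(0,0) = exp(-r*dt) * [p*3.772417 + (1-p)*0.523193] = 2.068317

Answer: Price = V(0,0) = 2.0683


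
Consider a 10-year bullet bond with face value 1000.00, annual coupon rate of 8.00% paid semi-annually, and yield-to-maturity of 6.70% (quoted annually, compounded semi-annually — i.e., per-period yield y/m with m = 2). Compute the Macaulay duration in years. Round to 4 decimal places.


Answer: Macaulay duration = 7.2104 years

Derivation:
Coupon per period c = face * coupon_rate / m = 40.000000
Periods per year m = 2; per-period yield y/m = 0.033500
Number of cashflows N = 20
Cashflows (t years, CF_t, discount factor 1/(1+y/m)^(m*t), PV):
  t = 0.5000: CF_t = 40.000000, DF = 0.967586, PV = 38.703435
  t = 1.0000: CF_t = 40.000000, DF = 0.936222, PV = 37.448897
  t = 1.5000: CF_t = 40.000000, DF = 0.905876, PV = 36.235024
  t = 2.0000: CF_t = 40.000000, DF = 0.876512, PV = 35.060497
  t = 2.5000: CF_t = 40.000000, DF = 0.848101, PV = 33.924042
  t = 3.0000: CF_t = 40.000000, DF = 0.820611, PV = 32.824423
  t = 3.5000: CF_t = 40.000000, DF = 0.794011, PV = 31.760448
  t = 4.0000: CF_t = 40.000000, DF = 0.768274, PV = 30.730961
  t = 4.5000: CF_t = 40.000000, DF = 0.743371, PV = 29.734844
  t = 5.0000: CF_t = 40.000000, DF = 0.719275, PV = 28.771015
  t = 5.5000: CF_t = 40.000000, DF = 0.695961, PV = 27.838428
  t = 6.0000: CF_t = 40.000000, DF = 0.673402, PV = 26.936069
  t = 6.5000: CF_t = 40.000000, DF = 0.651574, PV = 26.062960
  t = 7.0000: CF_t = 40.000000, DF = 0.630454, PV = 25.218152
  t = 7.5000: CF_t = 40.000000, DF = 0.610018, PV = 24.400728
  t = 8.0000: CF_t = 40.000000, DF = 0.590245, PV = 23.609799
  t = 8.5000: CF_t = 40.000000, DF = 0.571113, PV = 22.844508
  t = 9.0000: CF_t = 40.000000, DF = 0.552601, PV = 22.104024
  t = 9.5000: CF_t = 40.000000, DF = 0.534689, PV = 21.387541
  t = 10.0000: CF_t = 1040.000000, DF = 0.517357, PV = 538.051343
Price P = sum_t PV_t = 1093.647137
Macaulay numerator sum_t t * PV_t:
  t * PV_t at t = 0.5000: 19.351717
  t * PV_t at t = 1.0000: 37.448897
  t * PV_t at t = 1.5000: 54.352535
  t * PV_t at t = 2.0000: 70.120994
  t * PV_t at t = 2.5000: 84.810104
  t * PV_t at t = 3.0000: 98.473270
  t * PV_t at t = 3.5000: 111.161569
  t * PV_t at t = 4.0000: 122.923845
  t * PV_t at t = 4.5000: 133.806797
  t * PV_t at t = 5.0000: 143.855074
  t * PV_t at t = 5.5000: 153.111352
  t * PV_t at t = 6.0000: 161.616415
  t * PV_t at t = 6.5000: 169.409241
  t * PV_t at t = 7.0000: 176.527064
  t * PV_t at t = 7.5000: 183.005457
  t * PV_t at t = 8.0000: 188.878395
  t * PV_t at t = 8.5000: 194.178321
  t * PV_t at t = 9.0000: 198.936212
  t * PV_t at t = 9.5000: 203.181639
  t * PV_t at t = 10.0000: 5380.513433
Macaulay duration D = (sum_t t * PV_t) / P = 7885.662331 / 1093.647137 = 7.210427


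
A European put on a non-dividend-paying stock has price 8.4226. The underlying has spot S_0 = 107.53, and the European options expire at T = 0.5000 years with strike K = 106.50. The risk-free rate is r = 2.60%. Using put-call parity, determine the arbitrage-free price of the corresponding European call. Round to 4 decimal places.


Put-call parity: C - P = S_0 * exp(-qT) - K * exp(-rT).
S_0 * exp(-qT) = 107.5300 * 1.00000000 = 107.53000000
K * exp(-rT) = 106.5000 * 0.98708414 = 105.12446038
C = P + S*exp(-qT) - K*exp(-rT)
C = 8.4226 + 107.53000000 - 105.12446038 = 10.8281

Answer: Call price = 10.8281


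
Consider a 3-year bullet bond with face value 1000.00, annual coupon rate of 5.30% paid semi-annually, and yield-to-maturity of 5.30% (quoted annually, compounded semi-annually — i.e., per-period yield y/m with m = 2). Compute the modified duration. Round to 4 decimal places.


Coupon per period c = face * coupon_rate / m = 26.500000
Periods per year m = 2; per-period yield y/m = 0.026500
Number of cashflows N = 6
Cashflows (t years, CF_t, discount factor 1/(1+y/m)^(m*t), PV):
  t = 0.5000: CF_t = 26.500000, DF = 0.974184, PV = 25.815879
  t = 1.0000: CF_t = 26.500000, DF = 0.949035, PV = 25.149420
  t = 1.5000: CF_t = 26.500000, DF = 0.924535, PV = 24.500165
  t = 2.0000: CF_t = 26.500000, DF = 0.900667, PV = 23.867672
  t = 2.5000: CF_t = 26.500000, DF = 0.877415, PV = 23.251507
  t = 3.0000: CF_t = 1026.500000, DF = 0.854764, PV = 877.415357
Price P = sum_t PV_t = 1000.000000
First compute Macaulay numerator sum_t t * PV_t:
  t * PV_t at t = 0.5000: 12.907940
  t * PV_t at t = 1.0000: 25.149420
  t * PV_t at t = 1.5000: 36.750248
  t * PV_t at t = 2.0000: 47.735344
  t * PV_t at t = 2.5000: 58.128767
  t * PV_t at t = 3.0000: 2632.246071
Macaulay duration D = 2812.917790 / 1000.000000 = 2.812918
Modified duration = D / (1 + y/m) = 2.812918 / (1 + 0.026500) = 2.740300

Answer: Modified duration = 2.7403


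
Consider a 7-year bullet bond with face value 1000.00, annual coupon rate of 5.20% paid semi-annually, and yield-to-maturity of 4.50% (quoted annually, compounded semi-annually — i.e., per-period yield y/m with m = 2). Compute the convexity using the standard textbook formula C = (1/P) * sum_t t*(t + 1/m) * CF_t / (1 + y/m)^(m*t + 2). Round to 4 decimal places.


Coupon per period c = face * coupon_rate / m = 26.000000
Periods per year m = 2; per-period yield y/m = 0.022500
Number of cashflows N = 14
Cashflows (t years, CF_t, discount factor 1/(1+y/m)^(m*t), PV):
  t = 0.5000: CF_t = 26.000000, DF = 0.977995, PV = 25.427873
  t = 1.0000: CF_t = 26.000000, DF = 0.956474, PV = 24.868335
  t = 1.5000: CF_t = 26.000000, DF = 0.935427, PV = 24.321110
  t = 2.0000: CF_t = 26.000000, DF = 0.914843, PV = 23.785927
  t = 2.5000: CF_t = 26.000000, DF = 0.894712, PV = 23.262520
  t = 3.0000: CF_t = 26.000000, DF = 0.875024, PV = 22.750631
  t = 3.5000: CF_t = 26.000000, DF = 0.855769, PV = 22.250006
  t = 4.0000: CF_t = 26.000000, DF = 0.836938, PV = 21.760397
  t = 4.5000: CF_t = 26.000000, DF = 0.818522, PV = 21.281562
  t = 5.0000: CF_t = 26.000000, DF = 0.800510, PV = 20.813263
  t = 5.5000: CF_t = 26.000000, DF = 0.782895, PV = 20.355270
  t = 6.0000: CF_t = 26.000000, DF = 0.765667, PV = 19.907354
  t = 6.5000: CF_t = 26.000000, DF = 0.748819, PV = 19.469295
  t = 7.0000: CF_t = 1026.000000, DF = 0.732341, PV = 751.382243
Price P = sum_t PV_t = 1041.635787
Convexity numerator sum_t t*(t + 1/m) * CF_t / (1+y/m)^(m*t + 2):
  t = 0.5000: term = 12.160555
  t = 1.0000: term = 35.678890
  t = 1.5000: term = 69.787561
  t = 2.0000: term = 113.753155
  t = 2.5000: term = 166.875045
  t = 3.0000: term = 228.484169
  t = 3.5000: term = 297.941866
  t = 4.0000: term = 374.638742
  t = 4.5000: term = 457.993572
  t = 5.0000: term = 547.452246
  t = 5.5000: term = 642.486743
  t = 6.0000: term = 742.594146
  t = 6.5000: term = 847.295685
  t = 7.0000: term = 37730.590080
Convexity = (1/P) * sum = 42267.732454 / 1041.635787 = 40.578226

Answer: Convexity = 40.5782


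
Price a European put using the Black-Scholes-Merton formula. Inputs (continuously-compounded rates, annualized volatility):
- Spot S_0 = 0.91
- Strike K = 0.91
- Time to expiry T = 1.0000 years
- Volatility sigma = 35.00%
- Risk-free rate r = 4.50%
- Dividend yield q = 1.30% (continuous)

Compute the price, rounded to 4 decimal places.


Answer: Price = 0.1092

Derivation:
d1 = (ln(S/K) + (r - q + 0.5*sigma^2) * T) / (sigma * sqrt(T)) = 0.26642857
d2 = d1 - sigma * sqrt(T) = -0.08357143
exp(-rT) = 0.95599748; exp(-qT) = 0.98708414
P = K * exp(-rT) * N(-d2) - S_0 * exp(-qT) * N(-d1)
N(-d1) = 0.39495458; N(-d2) = 0.53330141
P = 0.9100 * 0.95599748 * 0.53330141 - 0.9100 * 0.98708414 * 0.39495458 = 0.1092


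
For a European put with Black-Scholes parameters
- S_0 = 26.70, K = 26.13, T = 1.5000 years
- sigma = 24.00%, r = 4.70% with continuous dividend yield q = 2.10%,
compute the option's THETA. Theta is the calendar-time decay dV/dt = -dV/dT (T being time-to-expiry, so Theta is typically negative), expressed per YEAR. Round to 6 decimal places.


d1 = 0.3530649808; d2 = 0.0591262116
phi(d1) = 0.3748362656; exp(-qT) = 0.9689909565; exp(-rT) = 0.9319277395
Theta = -S*exp(-qT)*phi(d1)*sigma/(2*sqrt(T)) + r*K*exp(-rT)*N(-d2) - q*S*exp(-qT)*N(-d1)
N(-d1) = 0.3620198628; N(-d2) = 0.4764257906; sqrt(T) = 1.2247448714
Term 1 = -26.7000 * 0.9689909565 * 0.3748362656 * 0.2400 / (2 * 1.2247448714) = -0.9501850744
Term 2 = 0.0470 * 26.1300 * 0.9319277395 * 0.4764257906 = 0.5452739750
Term 3 = -0.0210 * 26.7000 * 0.9689909565 * 0.3620198628 = -0.1966901807
Theta = -0.9501850744 + (0.5452739750) + (-0.1966901807) = -0.601601

Answer: Theta = -0.601601


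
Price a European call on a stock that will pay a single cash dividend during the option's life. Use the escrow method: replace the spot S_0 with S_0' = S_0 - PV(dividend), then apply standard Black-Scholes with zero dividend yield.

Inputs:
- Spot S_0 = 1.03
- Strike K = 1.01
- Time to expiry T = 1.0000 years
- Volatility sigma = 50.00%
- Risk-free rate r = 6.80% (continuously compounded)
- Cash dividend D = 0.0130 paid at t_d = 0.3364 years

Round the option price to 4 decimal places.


PV(D) = D * exp(-r * t_d) = 0.0130 * 0.97738445 = 0.01270600
S_0' = S_0 - PV(D) = 1.0300 - 0.01270600 = 1.01729400
d1 = (ln(S_0'/K) + (r + sigma^2/2)*T) / (sigma*sqrt(T)) = 0.40039166
d2 = d1 - sigma*sqrt(T) = -0.09960834
exp(-rT) = 0.93426047
N(d1) = 0.65556597; N(d2) = 0.46032764
C = S_0' * N(d1) - K * exp(-rT) * N(d2) = 1.01729400 * 0.65556597 - 1.0100 * 0.93426047 * 0.46032764 = 0.2325

Answer: Price = 0.2325


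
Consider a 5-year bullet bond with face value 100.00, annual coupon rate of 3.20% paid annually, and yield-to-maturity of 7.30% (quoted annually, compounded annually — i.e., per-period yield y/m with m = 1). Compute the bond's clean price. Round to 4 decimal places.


Coupon per period c = face * coupon_rate / m = 3.200000
Periods per year m = 1; per-period yield y/m = 0.073000
Number of cashflows N = 5
Cashflows (t years, CF_t, discount factor 1/(1+y/m)^(m*t), PV):
  t = 1.0000: CF_t = 3.200000, DF = 0.931966, PV = 2.982293
  t = 2.0000: CF_t = 3.200000, DF = 0.868561, PV = 2.779397
  t = 3.0000: CF_t = 3.200000, DF = 0.809470, PV = 2.590304
  t = 4.0000: CF_t = 3.200000, DF = 0.754399, PV = 2.414077
  t = 5.0000: CF_t = 103.200000, DF = 0.703075, PV = 72.557296
Price P = sum_t PV_t = 83.323366

Answer: Price = 83.3234


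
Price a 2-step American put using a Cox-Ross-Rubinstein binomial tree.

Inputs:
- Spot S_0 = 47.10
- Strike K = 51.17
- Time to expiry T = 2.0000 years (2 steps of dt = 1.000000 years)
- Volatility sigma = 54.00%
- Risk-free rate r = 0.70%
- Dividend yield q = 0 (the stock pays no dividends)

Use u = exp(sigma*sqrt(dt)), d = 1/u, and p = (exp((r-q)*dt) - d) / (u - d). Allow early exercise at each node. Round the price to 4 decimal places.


dt = T/N = 1.000000
u = exp(sigma*sqrt(dt)) = 1.716007; d = 1/u = 0.582748
p = (exp((r-q)*dt) - d) / (u - d) = 0.374386
Discount per step: exp(-r*dt) = 0.993024
Stock lattice S(k, i) with i counting down-moves:
  k=0: S(0,0) = 47.1000
  k=1: S(1,0) = 80.8239; S(1,1) = 27.4474
  k=2: S(2,0) = 138.6944; S(2,1) = 47.1000; S(2,2) = 15.9949
Terminal payoffs V(N, i) = max(K - S_T, 0):
  V(2,0) = 0.000000; V(2,1) = 4.070000; V(2,2) = 35.175051
Backward induction: V(k, i) = exp(-r*dt) * [p * V(k+1, i) + (1-p) * V(k+1, i+1)]; then take max(V_cont, immediate exercise) for American.
  V(1,0) = exp(-r*dt) * [p*0.000000 + (1-p)*4.070000] = 2.528487; exercise = 0.000000; V(1,0) = max -> 2.528487
  V(1,1) = exp(-r*dt) * [p*4.070000 + (1-p)*35.175051] = 23.365618; exercise = 23.722557; V(1,1) = max -> 23.722557
  V(0,0) = exp(-r*dt) * [p*2.528487 + (1-p)*23.722557] = 15.677663; exercise = 4.070000; V(0,0) = max -> 15.677663

Answer: Price = V(0,0) = 15.6777


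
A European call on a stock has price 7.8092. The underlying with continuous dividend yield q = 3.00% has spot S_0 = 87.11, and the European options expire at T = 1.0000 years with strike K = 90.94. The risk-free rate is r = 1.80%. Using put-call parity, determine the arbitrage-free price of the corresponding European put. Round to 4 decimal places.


Answer: Put price = 12.5914

Derivation:
Put-call parity: C - P = S_0 * exp(-qT) - K * exp(-rT).
S_0 * exp(-qT) = 87.1100 * 0.97044553 = 84.53551043
K * exp(-rT) = 90.9400 * 0.98216103 = 89.31772428
P = C - S*exp(-qT) + K*exp(-rT)
P = 7.8092 - 84.53551043 + 89.31772428 = 12.5914


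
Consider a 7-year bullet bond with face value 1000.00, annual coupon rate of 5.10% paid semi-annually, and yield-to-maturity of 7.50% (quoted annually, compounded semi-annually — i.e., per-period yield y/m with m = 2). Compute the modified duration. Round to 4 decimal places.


Coupon per period c = face * coupon_rate / m = 25.500000
Periods per year m = 2; per-period yield y/m = 0.037500
Number of cashflows N = 14
Cashflows (t years, CF_t, discount factor 1/(1+y/m)^(m*t), PV):
  t = 0.5000: CF_t = 25.500000, DF = 0.963855, PV = 24.578313
  t = 1.0000: CF_t = 25.500000, DF = 0.929017, PV = 23.689940
  t = 1.5000: CF_t = 25.500000, DF = 0.895438, PV = 22.833678
  t = 2.0000: CF_t = 25.500000, DF = 0.863073, PV = 22.008364
  t = 2.5000: CF_t = 25.500000, DF = 0.831878, PV = 21.212881
  t = 3.0000: CF_t = 25.500000, DF = 0.801810, PV = 20.446150
  t = 3.5000: CF_t = 25.500000, DF = 0.772829, PV = 19.707133
  t = 4.0000: CF_t = 25.500000, DF = 0.744895, PV = 18.994827
  t = 4.5000: CF_t = 25.500000, DF = 0.717971, PV = 18.308267
  t = 5.0000: CF_t = 25.500000, DF = 0.692020, PV = 17.646522
  t = 5.5000: CF_t = 25.500000, DF = 0.667008, PV = 17.008696
  t = 6.0000: CF_t = 25.500000, DF = 0.642899, PV = 16.393924
  t = 6.5000: CF_t = 25.500000, DF = 0.619662, PV = 15.801372
  t = 7.0000: CF_t = 1025.500000, DF = 0.597264, PV = 612.494494
Price P = sum_t PV_t = 871.124562
First compute Macaulay numerator sum_t t * PV_t:
  t * PV_t at t = 0.5000: 12.289157
  t * PV_t at t = 1.0000: 23.689940
  t * PV_t at t = 1.5000: 34.250516
  t * PV_t at t = 2.0000: 44.016728
  t * PV_t at t = 2.5000: 53.032202
  t * PV_t at t = 3.0000: 61.338451
  t * PV_t at t = 3.5000: 68.974965
  t * PV_t at t = 4.0000: 75.979307
  t * PV_t at t = 4.5000: 82.387200
  t * PV_t at t = 5.0000: 88.232611
  t * PV_t at t = 5.5000: 93.547828
  t * PV_t at t = 6.0000: 98.363544
  t * PV_t at t = 6.5000: 102.708921
  t * PV_t at t = 7.0000: 4287.461461
Macaulay duration D = 5126.272832 / 871.124562 = 5.884661
Modified duration = D / (1 + y/m) = 5.884661 / (1 + 0.037500) = 5.671963

Answer: Modified duration = 5.6720


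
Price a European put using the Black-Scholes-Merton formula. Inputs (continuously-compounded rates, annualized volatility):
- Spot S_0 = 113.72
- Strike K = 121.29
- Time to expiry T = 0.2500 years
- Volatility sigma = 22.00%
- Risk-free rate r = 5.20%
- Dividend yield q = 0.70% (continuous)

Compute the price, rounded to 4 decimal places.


Answer: Price = 8.8023

Derivation:
d1 = (ln(S/K) + (r - q + 0.5*sigma^2) * T) / (sigma * sqrt(T)) = -0.42859169
d2 = d1 - sigma * sqrt(T) = -0.53859169
exp(-rT) = 0.98708414; exp(-qT) = 0.99825153
P = K * exp(-rT) * N(-d2) - S_0 * exp(-qT) * N(-d1)
N(-d1) = 0.66588980; N(-d2) = 0.70491569
P = 121.2900 * 0.98708414 * 0.70491569 - 113.7200 * 0.99825153 * 0.66588980 = 8.8023


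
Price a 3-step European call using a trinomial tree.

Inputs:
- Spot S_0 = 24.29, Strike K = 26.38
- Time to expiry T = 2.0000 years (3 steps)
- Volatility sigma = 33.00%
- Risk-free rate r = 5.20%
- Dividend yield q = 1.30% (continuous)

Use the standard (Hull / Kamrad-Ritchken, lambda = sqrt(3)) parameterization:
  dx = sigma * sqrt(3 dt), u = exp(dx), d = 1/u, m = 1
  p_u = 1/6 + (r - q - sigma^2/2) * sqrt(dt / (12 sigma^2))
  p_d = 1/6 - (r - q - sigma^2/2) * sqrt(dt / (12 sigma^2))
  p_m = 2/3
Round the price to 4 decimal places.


Answer: Price = V(0,0) = 4.2445

Derivation:
dt = T/N = 0.666667; dx = sigma*sqrt(3*dt) = 0.466690
u = exp(dx) = 1.594708; d = 1/u = 0.627074
p_u = 0.155632, p_m = 0.666667, p_d = 0.177702
Discount per step: exp(-r*dt) = 0.965927
Stock lattice S(k, j) with j the centered position index:
  k=0: S(0,+0) = 24.2900
  k=1: S(1,-1) = 15.2316; S(1,+0) = 24.2900; S(1,+1) = 38.7355
  k=2: S(2,-2) = 9.5514; S(2,-1) = 15.2316; S(2,+0) = 24.2900; S(2,+1) = 38.7355; S(2,+2) = 61.7717
  k=3: S(3,-3) = 5.9894; S(3,-2) = 9.5514; S(3,-1) = 15.2316; S(3,+0) = 24.2900; S(3,+1) = 38.7355; S(3,+2) = 61.7717; S(3,+3) = 98.5078
Terminal payoffs V(N, j) = max(S_T - K, 0):
  V(3,-3) = 0.000000; V(3,-2) = 0.000000; V(3,-1) = 0.000000; V(3,+0) = 0.000000; V(3,+1) = 12.355451; V(3,+2) = 35.391722; V(3,+3) = 72.127843
Backward induction: V(k, j) = exp(-r*dt) * [p_u * V(k+1, j+1) + p_m * V(k+1, j) + p_d * V(k+1, j-1)]
  V(2,-2) = exp(-r*dt) * [p_u*0.000000 + p_m*0.000000 + p_d*0.000000] = 0.000000
  V(2,-1) = exp(-r*dt) * [p_u*0.000000 + p_m*0.000000 + p_d*0.000000] = 0.000000
  V(2,+0) = exp(-r*dt) * [p_u*12.355451 + p_m*0.000000 + p_d*0.000000] = 1.857379
  V(2,+1) = exp(-r*dt) * [p_u*35.391722 + p_m*12.355451 + p_d*0.000000] = 13.276705
  V(2,+2) = exp(-r*dt) * [p_u*72.127843 + p_m*35.391722 + p_d*12.355451] = 35.754219
  V(1,-1) = exp(-r*dt) * [p_u*1.857379 + p_m*0.000000 + p_d*0.000000] = 0.279217
  V(1,+0) = exp(-r*dt) * [p_u*13.276705 + p_m*1.857379 + p_d*0.000000] = 3.191932
  V(1,+1) = exp(-r*dt) * [p_u*35.754219 + p_m*13.276705 + p_d*1.857379] = 14.243255
  V(0,+0) = exp(-r*dt) * [p_u*14.243255 + p_m*3.191932 + p_d*0.279217] = 4.244547


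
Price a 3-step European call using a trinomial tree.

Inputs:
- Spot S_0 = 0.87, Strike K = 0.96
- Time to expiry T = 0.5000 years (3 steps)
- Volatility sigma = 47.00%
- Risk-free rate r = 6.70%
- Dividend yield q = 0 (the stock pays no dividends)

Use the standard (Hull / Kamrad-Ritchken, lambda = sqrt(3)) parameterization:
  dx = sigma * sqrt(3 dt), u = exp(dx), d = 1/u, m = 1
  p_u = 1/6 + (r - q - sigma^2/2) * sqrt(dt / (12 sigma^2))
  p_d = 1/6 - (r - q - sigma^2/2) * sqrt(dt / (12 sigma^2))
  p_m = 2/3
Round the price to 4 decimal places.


dt = T/N = 0.166667; dx = sigma*sqrt(3*dt) = 0.332340
u = exp(dx) = 1.394227; d = 1/u = 0.717243
p_u = 0.155772, p_m = 0.666667, p_d = 0.177562
Discount per step: exp(-r*dt) = 0.988895
Stock lattice S(k, j) with j the centered position index:
  k=0: S(0,+0) = 0.8700
  k=1: S(1,-1) = 0.6240; S(1,+0) = 0.8700; S(1,+1) = 1.2130
  k=2: S(2,-2) = 0.4476; S(2,-1) = 0.6240; S(2,+0) = 0.8700; S(2,+1) = 1.2130; S(2,+2) = 1.6912
  k=3: S(3,-3) = 0.3210; S(3,-2) = 0.4476; S(3,-1) = 0.6240; S(3,+0) = 0.8700; S(3,+1) = 1.2130; S(3,+2) = 1.6912; S(3,+3) = 2.3579
Terminal payoffs V(N, j) = max(S_T - K, 0):
  V(3,-3) = 0.000000; V(3,-2) = 0.000000; V(3,-1) = 0.000000; V(3,+0) = 0.000000; V(3,+1) = 0.252978; V(3,+2) = 0.731166; V(3,+3) = 1.397870
Backward induction: V(k, j) = exp(-r*dt) * [p_u * V(k+1, j+1) + p_m * V(k+1, j) + p_d * V(k+1, j-1)]
  V(2,-2) = exp(-r*dt) * [p_u*0.000000 + p_m*0.000000 + p_d*0.000000] = 0.000000
  V(2,-1) = exp(-r*dt) * [p_u*0.000000 + p_m*0.000000 + p_d*0.000000] = 0.000000
  V(2,+0) = exp(-r*dt) * [p_u*0.252978 + p_m*0.000000 + p_d*0.000000] = 0.038969
  V(2,+1) = exp(-r*dt) * [p_u*0.731166 + p_m*0.252978 + p_d*0.000000] = 0.279409
  V(2,+2) = exp(-r*dt) * [p_u*1.397870 + p_m*0.731166 + p_d*0.252978] = 0.741782
  V(1,-1) = exp(-r*dt) * [p_u*0.038969 + p_m*0.000000 + p_d*0.000000] = 0.006003
  V(1,+0) = exp(-r*dt) * [p_u*0.279409 + p_m*0.038969 + p_d*0.000000] = 0.068732
  V(1,+1) = exp(-r*dt) * [p_u*0.741782 + p_m*0.279409 + p_d*0.038969] = 0.305312
  V(0,+0) = exp(-r*dt) * [p_u*0.305312 + p_m*0.068732 + p_d*0.006003] = 0.093397

Answer: Price = V(0,0) = 0.0934


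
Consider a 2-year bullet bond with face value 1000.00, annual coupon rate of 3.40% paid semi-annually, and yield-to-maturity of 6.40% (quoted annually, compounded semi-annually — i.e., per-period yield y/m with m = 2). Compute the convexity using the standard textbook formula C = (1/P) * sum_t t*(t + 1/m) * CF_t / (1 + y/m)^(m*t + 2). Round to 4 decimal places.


Coupon per period c = face * coupon_rate / m = 17.000000
Periods per year m = 2; per-period yield y/m = 0.032000
Number of cashflows N = 4
Cashflows (t years, CF_t, discount factor 1/(1+y/m)^(m*t), PV):
  t = 0.5000: CF_t = 17.000000, DF = 0.968992, PV = 16.472868
  t = 1.0000: CF_t = 17.000000, DF = 0.938946, PV = 15.962082
  t = 1.5000: CF_t = 17.000000, DF = 0.909831, PV = 15.467133
  t = 2.0000: CF_t = 1017.000000, DF = 0.881620, PV = 896.607080
Price P = sum_t PV_t = 944.509163
Convexity numerator sum_t t*(t + 1/m) * CF_t / (1+y/m)^(m*t + 2):
  t = 0.5000: term = 7.733567
  t = 1.0000: term = 22.481298
  t = 1.5000: term = 43.568408
  t = 2.0000: term = 4209.328051
Convexity = (1/P) * sum = 4283.111324 / 944.509163 = 4.534748

Answer: Convexity = 4.5347


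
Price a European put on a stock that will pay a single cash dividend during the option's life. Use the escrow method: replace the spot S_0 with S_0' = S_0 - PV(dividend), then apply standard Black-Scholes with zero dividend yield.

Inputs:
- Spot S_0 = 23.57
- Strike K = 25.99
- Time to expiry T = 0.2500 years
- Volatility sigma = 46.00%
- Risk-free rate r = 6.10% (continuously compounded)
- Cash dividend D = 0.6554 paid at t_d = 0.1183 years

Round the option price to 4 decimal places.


Answer: Price = 3.8096

Derivation:
PV(D) = D * exp(-r * t_d) = 0.6554 * 0.99280967 = 0.65068746
S_0' = S_0 - PV(D) = 23.5700 - 0.65068746 = 22.91931254
d1 = (ln(S_0'/K) + (r + sigma^2/2)*T) / (sigma*sqrt(T)) = -0.36535631
d2 = d1 - sigma*sqrt(T) = -0.59535631
exp(-rT) = 0.98486569
N(-d1) = 0.64257727; N(-d2) = 0.72419734
P = K * exp(-rT) * N(-d2) - S_0' * N(-d1) = 25.9900 * 0.98486569 * 0.72419734 - 22.91931254 * 0.64257727 = 3.8096


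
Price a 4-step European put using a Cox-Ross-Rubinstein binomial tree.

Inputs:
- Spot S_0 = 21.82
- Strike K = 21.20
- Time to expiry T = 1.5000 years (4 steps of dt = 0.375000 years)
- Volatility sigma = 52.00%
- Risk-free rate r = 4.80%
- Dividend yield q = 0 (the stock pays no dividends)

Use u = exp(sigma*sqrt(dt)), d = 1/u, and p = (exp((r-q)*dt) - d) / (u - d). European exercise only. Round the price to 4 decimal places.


Answer: Price = V(0,0) = 3.9931

Derivation:
dt = T/N = 0.375000
u = exp(sigma*sqrt(dt)) = 1.374972; d = 1/u = 0.727287
p = (exp((r-q)*dt) - d) / (u - d) = 0.449100
Discount per step: exp(-r*dt) = 0.982161
Stock lattice S(k, i) with i counting down-moves:
  k=0: S(0,0) = 21.8200
  k=1: S(1,0) = 30.0019; S(1,1) = 15.8694
  k=2: S(2,0) = 41.2518; S(2,1) = 21.8200; S(2,2) = 11.5416
  k=3: S(3,0) = 56.7201; S(3,1) = 30.0019; S(3,2) = 15.8694; S(3,3) = 8.3941
  k=4: S(4,0) = 77.9885; S(4,1) = 41.2518; S(4,2) = 21.8200; S(4,3) = 11.5416; S(4,4) = 6.1049
Terminal payoffs V(N, i) = max(K - S_T, 0):
  V(4,0) = 0.000000; V(4,1) = 0.000000; V(4,2) = 0.000000; V(4,3) = 9.658380; V(4,4) = 15.095096
Backward induction: V(k, i) = exp(-r*dt) * [p * V(k+1, i) + (1-p) * V(k+1, i+1)].
  V(3,0) = exp(-r*dt) * [p*0.000000 + (1-p)*0.000000] = 0.000000
  V(3,1) = exp(-r*dt) * [p*0.000000 + (1-p)*0.000000] = 0.000000
  V(3,2) = exp(-r*dt) * [p*0.000000 + (1-p)*9.658380] = 5.225880
  V(3,3) = exp(-r*dt) * [p*9.658380 + (1-p)*15.095096] = 12.427740
  V(2,0) = exp(-r*dt) * [p*0.000000 + (1-p)*0.000000] = 0.000000
  V(2,1) = exp(-r*dt) * [p*0.000000 + (1-p)*5.225880] = 2.827578
  V(2,2) = exp(-r*dt) * [p*5.225880 + (1-p)*12.427740] = 9.029381
  V(1,0) = exp(-r*dt) * [p*0.000000 + (1-p)*2.827578] = 1.529923
  V(1,1) = exp(-r*dt) * [p*2.827578 + (1-p)*9.029381] = 6.132759
  V(0,0) = exp(-r*dt) * [p*1.529923 + (1-p)*6.132759] = 3.993097


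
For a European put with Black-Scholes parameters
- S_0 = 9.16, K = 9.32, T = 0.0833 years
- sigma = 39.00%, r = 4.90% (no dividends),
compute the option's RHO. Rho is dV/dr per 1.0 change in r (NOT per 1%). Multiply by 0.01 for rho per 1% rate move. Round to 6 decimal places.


Answer: Rho = -0.439956

Derivation:
d1 = -0.0612983029; d2 = -0.1738590865
phi(d1) = 0.3981934748; exp(-qT) = 1.0000000000; exp(-rT) = 0.9959266188
N(-d2) = 0.5690118965
Rho = -K*T*exp(-rT)*N(-d2) = -9.3200 * 0.0833 * 0.9959266188 * 0.5690118965 = -0.439956


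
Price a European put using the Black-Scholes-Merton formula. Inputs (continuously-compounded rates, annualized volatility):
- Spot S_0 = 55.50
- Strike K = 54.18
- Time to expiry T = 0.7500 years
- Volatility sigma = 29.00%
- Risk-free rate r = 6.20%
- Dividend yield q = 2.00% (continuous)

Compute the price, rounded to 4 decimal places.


d1 = (ln(S/K) + (r - q + 0.5*sigma^2) * T) / (sigma * sqrt(T)) = 0.34684291
d2 = d1 - sigma * sqrt(T) = 0.09569554
exp(-rT) = 0.95456456; exp(-qT) = 0.98511194
P = K * exp(-rT) * N(-d2) - S_0 * exp(-qT) * N(-d1)
N(-d1) = 0.36435467; N(-d2) = 0.46188119
P = 54.1800 * 0.95456456 * 0.46188119 - 55.5000 * 0.98511194 * 0.36435467 = 3.9671

Answer: Price = 3.9671


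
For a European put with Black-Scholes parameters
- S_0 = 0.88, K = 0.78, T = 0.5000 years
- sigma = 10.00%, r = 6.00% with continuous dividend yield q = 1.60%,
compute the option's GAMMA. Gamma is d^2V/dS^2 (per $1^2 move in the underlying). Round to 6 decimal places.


Answer: Gamma = 0.774018

Derivation:
d1 = 2.0524196861; d2 = 1.9817090080
phi(d1) = 0.0485504499; exp(-qT) = 0.9920319148; exp(-rT) = 0.9704455335
Gamma = exp(-qT) * phi(d1) / (S * sigma * sqrt(T)) = 0.9920319148 * 0.0485504499 / (0.8800 * 0.1000 * 0.7071067812) = 0.774018


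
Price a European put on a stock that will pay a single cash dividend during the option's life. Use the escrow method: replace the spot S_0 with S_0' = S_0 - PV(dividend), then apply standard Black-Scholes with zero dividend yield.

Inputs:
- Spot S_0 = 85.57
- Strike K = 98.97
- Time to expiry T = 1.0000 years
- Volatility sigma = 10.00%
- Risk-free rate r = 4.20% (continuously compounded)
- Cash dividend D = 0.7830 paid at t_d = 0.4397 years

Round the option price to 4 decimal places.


PV(D) = D * exp(-r * t_d) = 0.7830 * 0.98170208 = 0.76867273
S_0' = S_0 - PV(D) = 85.5700 - 0.76867273 = 84.80132727
d1 = (ln(S_0'/K) + (r + sigma^2/2)*T) / (sigma*sqrt(T)) = -1.07505579
d2 = d1 - sigma*sqrt(T) = -1.17505579
exp(-rT) = 0.95886978
N(-d1) = 0.85882513; N(-d2) = 0.88001380
P = K * exp(-rT) * N(-d2) - S_0' * N(-d1) = 98.9700 * 0.95886978 * 0.88001380 - 84.80132727 * 0.85882513 = 10.6832

Answer: Price = 10.6832
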